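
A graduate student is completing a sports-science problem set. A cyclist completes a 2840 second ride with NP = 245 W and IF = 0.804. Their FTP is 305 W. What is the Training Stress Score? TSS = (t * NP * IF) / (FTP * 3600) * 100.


t * NP * IF = 2840 * 245 * 0.804 = 559423.2
FTP * 3600 = 1098000
TSS = (559423.2 / 1098000) * 100 = 50.95

50.95 TSS


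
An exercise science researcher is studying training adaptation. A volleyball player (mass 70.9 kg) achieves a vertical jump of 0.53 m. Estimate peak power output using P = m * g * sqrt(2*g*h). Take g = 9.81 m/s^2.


2 * g * h = 2 * 9.81 * 0.53 = 10.3986
sqrt(10.3986) = 3.224686 m/s
P = 70.9 * 9.81 * 3.224686 = 2242.86 W

2242.86 W


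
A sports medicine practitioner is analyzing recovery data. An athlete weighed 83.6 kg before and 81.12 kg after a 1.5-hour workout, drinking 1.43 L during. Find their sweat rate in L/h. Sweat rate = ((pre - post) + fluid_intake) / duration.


Body mass change = 2.48 kg
Total sweat loss = 2.48 + 1.43 = 3.91 L
Rate = 3.91 / 1.5 = 2.607 L/h

2.607 L/h


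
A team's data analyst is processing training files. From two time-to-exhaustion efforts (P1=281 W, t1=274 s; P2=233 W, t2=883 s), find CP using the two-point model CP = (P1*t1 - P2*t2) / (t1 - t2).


Work in trial 1 = 76994 J
Work in trial 2 = 205739 J
Delta work = -128745 J
Delta time = -609 s
CP = -128745 / -609 = 211.4 W

211.4 W


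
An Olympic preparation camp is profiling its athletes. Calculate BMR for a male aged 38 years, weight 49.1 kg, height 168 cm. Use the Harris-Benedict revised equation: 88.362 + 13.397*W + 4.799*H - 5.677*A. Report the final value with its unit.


Substituting values:
W term = 13.397 * 49.1 = 657.7927
H term = 4.799 * 168 = 806.232
A term = 5.677 * 38 = 215.726
BMR = 1336.66 kcal/day

1336.66 kcal/day


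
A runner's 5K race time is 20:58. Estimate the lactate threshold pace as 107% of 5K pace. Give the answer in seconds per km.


Total race time = 20*60 + 58 = 1258 seconds
5K pace = 1258 / 5 = 251.6 sec/km
LT pace = 251.6 * 1.07 = 269.21 sec/km

269.21 s/km


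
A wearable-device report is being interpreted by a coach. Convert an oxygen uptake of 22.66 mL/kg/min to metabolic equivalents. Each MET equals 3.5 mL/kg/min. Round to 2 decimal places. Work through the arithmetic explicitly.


One MET = 3.5 mL/kg/min
Number of METs = 22.66 / 3.5
= 6.47 METs

6.47 METs


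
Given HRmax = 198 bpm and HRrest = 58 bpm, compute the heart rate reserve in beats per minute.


Heart rate reserve = maximum HR minus resting HR
HRR = 198 - 58 = 140 bpm

140 bpm


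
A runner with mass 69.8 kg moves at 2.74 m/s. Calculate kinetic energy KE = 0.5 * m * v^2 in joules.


v^2 = 2.74^2 = 7.5076
KE = 0.5 * 69.8 * 7.5076
= 262.02 J

262.02 J


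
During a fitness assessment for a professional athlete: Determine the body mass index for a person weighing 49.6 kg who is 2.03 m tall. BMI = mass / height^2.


BMI = mass / height^2
= 49.6 / 2.03^2
= 49.6 / 4.1209
= 12.04 kg/m^2

12.04 kg/m^2


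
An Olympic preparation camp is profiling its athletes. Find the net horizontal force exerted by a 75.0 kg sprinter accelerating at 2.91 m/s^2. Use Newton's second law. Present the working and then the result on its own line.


Newton's second law: F = m * a
F = 75.0 * 2.91 = 218.25 N

218.25 N


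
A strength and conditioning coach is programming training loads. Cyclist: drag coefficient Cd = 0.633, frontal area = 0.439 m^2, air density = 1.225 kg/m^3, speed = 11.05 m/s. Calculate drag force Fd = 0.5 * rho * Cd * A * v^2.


v^2 = 11.05^2 = 122.1025
Fd = 0.5 * 1.225 * 0.633 * 0.439 * 122.1025
= 20.783 N

20.783 N


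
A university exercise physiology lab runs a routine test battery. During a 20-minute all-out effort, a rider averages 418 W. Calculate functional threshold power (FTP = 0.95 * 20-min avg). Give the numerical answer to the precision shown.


FTP = 0.95 * 418
= 397.1 W

397.1 W


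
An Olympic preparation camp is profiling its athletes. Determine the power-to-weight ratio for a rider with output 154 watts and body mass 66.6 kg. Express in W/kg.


P/W = 154 / 66.6 = 2.312 W/kg

2.312 W/kg


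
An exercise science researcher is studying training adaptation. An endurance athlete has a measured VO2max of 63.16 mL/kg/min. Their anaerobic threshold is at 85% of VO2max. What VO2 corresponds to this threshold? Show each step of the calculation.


Anaerobic threshold VO2 = VO2max * 85%
= 63.16 * 0.85
= 53.69 mL/kg/min

53.69 mL/kg/min


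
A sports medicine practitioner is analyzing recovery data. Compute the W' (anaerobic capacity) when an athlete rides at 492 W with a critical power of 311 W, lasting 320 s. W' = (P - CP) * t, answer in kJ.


Above-CP power = 181 W
Duration = 320 s
W' = 181 * 320 = 57920 J
Convert: 57920 / 1000 = 57.92 kJ

57.92 kJ


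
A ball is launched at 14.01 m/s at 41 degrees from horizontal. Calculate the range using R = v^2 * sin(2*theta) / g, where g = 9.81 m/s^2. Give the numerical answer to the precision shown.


sin(2 * 41) = sin(82) = 0.990268
v^2 = 14.01^2 = 196.2801
R = 196.2801 * 0.990268 / 9.81
= 19.813 m

19.813 m


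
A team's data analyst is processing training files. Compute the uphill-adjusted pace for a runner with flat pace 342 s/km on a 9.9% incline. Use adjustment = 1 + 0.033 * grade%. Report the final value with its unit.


Adjustment factor = 1 + 0.033 * 9.9 = 1.3267
Grade-adjusted pace = 342 * 1.3267 = 453.73 s/km

453.73 s/km


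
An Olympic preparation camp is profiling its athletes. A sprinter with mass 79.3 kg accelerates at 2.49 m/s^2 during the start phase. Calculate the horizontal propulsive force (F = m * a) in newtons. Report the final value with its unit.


F = m * a
= 79.3 * 2.49
= 197.46 N

197.46 N


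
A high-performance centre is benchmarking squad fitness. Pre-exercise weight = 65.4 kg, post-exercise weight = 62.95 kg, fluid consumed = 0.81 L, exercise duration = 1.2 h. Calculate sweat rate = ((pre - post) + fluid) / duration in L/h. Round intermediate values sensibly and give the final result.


Weight loss = 65.4 - 62.95 = 2.45 kg (approx L)
Total sweat = 2.45 + 0.81 = 3.26 L
Sweat rate = 3.26 / 1.2 = 2.717 L/h

2.717 L/h


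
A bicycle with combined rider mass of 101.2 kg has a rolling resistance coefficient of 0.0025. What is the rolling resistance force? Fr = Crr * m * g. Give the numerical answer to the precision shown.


Fr = 0.0025 * 101.2 * 9.81
= 0.253 * 9.81
= 2.482 N

2.482 N


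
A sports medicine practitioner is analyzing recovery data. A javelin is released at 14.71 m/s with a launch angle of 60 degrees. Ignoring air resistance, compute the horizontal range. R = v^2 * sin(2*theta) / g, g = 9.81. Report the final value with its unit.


Launch speed squared = 216.3841
sin(2 * 60 deg) = 0.866025
Range = 216.3841 * 0.866025 / 9.81
= 19.102 m

19.102 m


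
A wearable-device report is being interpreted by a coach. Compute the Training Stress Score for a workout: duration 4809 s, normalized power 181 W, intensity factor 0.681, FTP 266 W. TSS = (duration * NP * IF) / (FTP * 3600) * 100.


Product = 4809 * 181 * 0.681 = 592762.149
Base = 266 * 3600 = 957600
TSS = 592762.149 / 957600 * 100 = 61.9

61.9 TSS


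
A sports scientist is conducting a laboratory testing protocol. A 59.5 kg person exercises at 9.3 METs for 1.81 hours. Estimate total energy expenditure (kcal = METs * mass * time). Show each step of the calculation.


Energy = METs * mass(kg) * time(h)
= 9.3 * 59.5 * 1.81
= 1001.56 kcal

1001.56 kcal


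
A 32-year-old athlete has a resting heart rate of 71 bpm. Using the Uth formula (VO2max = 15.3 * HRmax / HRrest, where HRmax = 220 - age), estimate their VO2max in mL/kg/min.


HRmax = 220 - 32 = 188 bpm
Ratio = HRmax / HRrest = 188 / 71 = 2.6479
VO2max = 15.3 * 2.6479 = 40.51 mL/kg/min

40.51 mL/kg/min


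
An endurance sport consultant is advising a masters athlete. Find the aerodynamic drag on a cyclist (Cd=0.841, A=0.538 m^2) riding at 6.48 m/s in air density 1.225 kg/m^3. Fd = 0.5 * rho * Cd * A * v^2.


Fd = 0.5 * 1.225 * 0.841 * 0.538 * 6.48^2
= 0.5 * 1.225 * 0.841 * 0.538 * 41.9904
= 11.637 N

11.637 N


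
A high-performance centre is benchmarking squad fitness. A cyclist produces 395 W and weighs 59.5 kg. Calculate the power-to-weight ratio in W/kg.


P/W = power / mass
= 395 / 59.5
= 6.639 W/kg

6.639 W/kg


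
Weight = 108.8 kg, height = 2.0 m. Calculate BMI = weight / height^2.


height^2 = 2.0^2 = 4.0
BMI = 108.8 / 4.0 = 27.2 kg/m^2

27.2 kg/m^2


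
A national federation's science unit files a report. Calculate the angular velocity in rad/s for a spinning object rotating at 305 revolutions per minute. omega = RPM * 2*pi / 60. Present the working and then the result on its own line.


omega = RPM * 2*pi / 60
= 305 * 6.28318531 / 60
= 31.94 rad/s

31.94 rad/s


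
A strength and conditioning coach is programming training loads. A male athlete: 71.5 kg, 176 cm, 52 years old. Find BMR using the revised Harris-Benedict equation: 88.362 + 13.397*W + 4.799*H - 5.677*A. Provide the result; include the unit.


Intercept = 88.362
Weight contribution = 13.397 * 71.5 = 957.8855
Height contribution = 4.799 * 176 = 844.624
Age contribution = 5.677 * 52 = 295.204
BMR = 88.362 + 957.8855 + 844.624 - 295.204
= 1595.67 kcal/day

1595.67 kcal/day


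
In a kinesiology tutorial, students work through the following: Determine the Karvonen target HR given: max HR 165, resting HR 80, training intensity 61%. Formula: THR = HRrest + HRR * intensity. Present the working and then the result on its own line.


HRR = HRmax - HRrest = 165 - 80 = 85
THR = 80 + 85 * 0.61
= 131.85 bpm

131.85 bpm


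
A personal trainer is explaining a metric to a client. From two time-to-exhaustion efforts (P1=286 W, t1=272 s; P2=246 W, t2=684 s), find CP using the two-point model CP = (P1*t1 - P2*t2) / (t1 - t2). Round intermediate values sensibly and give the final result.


Work in trial 1 = 77792 J
Work in trial 2 = 168264 J
Delta work = -90472 J
Delta time = -412 s
CP = -90472 / -412 = 219.59 W

219.59 W


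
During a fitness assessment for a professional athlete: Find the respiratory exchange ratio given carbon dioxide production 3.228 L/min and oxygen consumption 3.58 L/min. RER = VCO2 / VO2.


VCO2 = 3.228 L/min
VO2 = 3.58 L/min
RER = 3.228 / 3.58 = 0.9017

0.9017


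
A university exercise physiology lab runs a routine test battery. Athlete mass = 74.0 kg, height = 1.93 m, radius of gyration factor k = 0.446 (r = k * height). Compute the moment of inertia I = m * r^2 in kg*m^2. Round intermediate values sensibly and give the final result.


r = k * height = 0.446 * 1.93 = 0.86078 m
r^2 = 0.86078^2 = 0.740942
I = 74.0 * 0.740942 = 54.83 kg*m^2

54.83 kg*m^2


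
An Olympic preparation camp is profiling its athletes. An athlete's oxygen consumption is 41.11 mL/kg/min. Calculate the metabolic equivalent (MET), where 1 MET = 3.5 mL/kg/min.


MET = VO2 / 3.5
= 41.11 / 3.5
= 11.75 METs

11.75 METs


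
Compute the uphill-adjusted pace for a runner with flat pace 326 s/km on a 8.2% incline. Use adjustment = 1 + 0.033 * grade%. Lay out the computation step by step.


Adjustment factor = 1 + 0.033 * 8.2 = 1.2706
Grade-adjusted pace = 326 * 1.2706 = 414.22 s/km

414.22 s/km


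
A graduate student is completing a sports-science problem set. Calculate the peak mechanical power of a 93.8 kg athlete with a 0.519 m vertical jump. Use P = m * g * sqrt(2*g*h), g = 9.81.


First, sqrt(2gh) = sqrt(2 * 9.81 * 0.519)
= sqrt(10.18278) = 3.191047 m/s
Power = 93.8 * 9.81 * 3.191047 = 2936.33 W

2936.33 W


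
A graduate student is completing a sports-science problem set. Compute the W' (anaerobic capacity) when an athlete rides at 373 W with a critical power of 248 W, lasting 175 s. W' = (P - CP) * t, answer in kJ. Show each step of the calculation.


Above-CP power = 125 W
Duration = 175 s
W' = 125 * 175 = 21875 J
Convert: 21875 / 1000 = 21.875 kJ

21.875 kJ


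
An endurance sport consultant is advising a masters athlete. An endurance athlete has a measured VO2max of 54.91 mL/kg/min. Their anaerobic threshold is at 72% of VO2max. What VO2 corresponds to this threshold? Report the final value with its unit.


Anaerobic threshold VO2 = VO2max * 72%
= 54.91 * 0.72
= 39.54 mL/kg/min

39.54 mL/kg/min


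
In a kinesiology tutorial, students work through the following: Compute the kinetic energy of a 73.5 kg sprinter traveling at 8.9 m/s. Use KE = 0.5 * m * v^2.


Velocity squared = 79.21
KE = 0.5 * 73.5 * 79.21 = 2910.97 J

2910.97 J


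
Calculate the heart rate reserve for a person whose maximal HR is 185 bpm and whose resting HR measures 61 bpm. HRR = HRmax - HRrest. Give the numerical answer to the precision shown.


HRmax = 185 bpm
HRrest = 61 bpm
HRR = 185 - 61 = 124 bpm

124 bpm


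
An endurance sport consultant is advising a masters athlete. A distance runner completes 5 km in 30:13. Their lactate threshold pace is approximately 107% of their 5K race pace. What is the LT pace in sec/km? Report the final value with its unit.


Convert to seconds: 30 min 13 s = 1813 s
Pace per km = 1813 / 5 = 362.6 s/km
LT pace = 362.6 * 1.07 = 387.98 s/km

387.98 s/km


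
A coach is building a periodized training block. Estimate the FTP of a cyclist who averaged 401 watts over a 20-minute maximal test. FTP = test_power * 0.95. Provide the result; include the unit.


FTP = 401 * 0.95 = 380.95 W

380.95 W


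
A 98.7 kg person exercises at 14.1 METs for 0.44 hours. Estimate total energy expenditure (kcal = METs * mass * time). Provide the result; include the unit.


Energy = METs * mass(kg) * time(h)
= 14.1 * 98.7 * 0.44
= 612.33 kcal

612.33 kcal


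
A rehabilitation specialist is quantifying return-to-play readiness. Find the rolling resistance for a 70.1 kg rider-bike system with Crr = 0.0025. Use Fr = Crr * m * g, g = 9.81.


m * g = 70.1 * 9.81 = 687.681 N
Fr = 0.0025 * 687.681 = 1.719 N

1.719 N


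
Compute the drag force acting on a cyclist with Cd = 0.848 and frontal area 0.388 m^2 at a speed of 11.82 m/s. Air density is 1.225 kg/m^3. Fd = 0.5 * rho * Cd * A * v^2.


Step 1: v^2 = 139.7124
Step 2: Fd = 0.5 * 1.225 * 0.848 * 0.388 * 139.7124
= 28.156 N

28.156 N


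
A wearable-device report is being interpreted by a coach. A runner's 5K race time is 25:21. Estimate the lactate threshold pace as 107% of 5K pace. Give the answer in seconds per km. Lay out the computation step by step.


Total race time = 25*60 + 21 = 1521 seconds
5K pace = 1521 / 5 = 304.2 sec/km
LT pace = 304.2 * 1.07 = 325.49 sec/km

325.49 s/km


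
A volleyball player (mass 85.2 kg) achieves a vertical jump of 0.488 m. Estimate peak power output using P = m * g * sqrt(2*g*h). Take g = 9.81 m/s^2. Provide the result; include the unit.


2 * g * h = 2 * 9.81 * 0.488 = 9.57456
sqrt(9.57456) = 3.094279 m/s
P = 85.2 * 9.81 * 3.094279 = 2586.24 W

2586.24 W


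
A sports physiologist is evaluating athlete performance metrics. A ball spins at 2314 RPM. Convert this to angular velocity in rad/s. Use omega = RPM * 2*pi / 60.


omega = 2314 * 2 * pi / 60
= 2314 * 6.28318531 / 60
= 14539.291 / 60
= 242.322 rad/s

242.322 rad/s


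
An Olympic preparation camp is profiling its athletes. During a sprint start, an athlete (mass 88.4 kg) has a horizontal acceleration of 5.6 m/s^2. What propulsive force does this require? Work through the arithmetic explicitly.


Propulsive force = mass * acceleration
= 88.4 kg * 5.6 m/s^2
= 495.04 N

495.04 N


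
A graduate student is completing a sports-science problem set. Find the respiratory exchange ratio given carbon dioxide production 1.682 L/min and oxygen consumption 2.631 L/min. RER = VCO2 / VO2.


VCO2 = 1.682 L/min
VO2 = 2.631 L/min
RER = 1.682 / 2.631 = 0.6393

0.6393


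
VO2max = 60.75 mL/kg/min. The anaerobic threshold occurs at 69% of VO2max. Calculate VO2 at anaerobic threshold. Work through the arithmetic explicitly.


AT fraction = 69 / 100 = 0.69
AT VO2 = 60.75 * 0.69
= 41.92 mL/kg/min

41.92 mL/kg/min


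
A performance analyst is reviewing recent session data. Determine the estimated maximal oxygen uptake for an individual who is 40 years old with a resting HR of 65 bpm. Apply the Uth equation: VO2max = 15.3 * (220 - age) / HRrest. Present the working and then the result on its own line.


HRmax = 220 - 40 = 180
VO2max = 15.3 * (180 / 65)
= 15.3 * 2.7692
= 42.37 mL/kg/min

42.37 mL/kg/min


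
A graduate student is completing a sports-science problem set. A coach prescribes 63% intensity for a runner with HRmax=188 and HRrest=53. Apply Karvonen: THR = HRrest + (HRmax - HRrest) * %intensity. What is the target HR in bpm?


Heart rate reserve = 188 - 53 = 135
Intensity fraction = 63 / 100 = 0.63
THR = 53 + 135 * 0.63 = 138.05 bpm

138.05 bpm


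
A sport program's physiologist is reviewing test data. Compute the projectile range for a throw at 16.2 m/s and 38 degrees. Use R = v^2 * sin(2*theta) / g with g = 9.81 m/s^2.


Two times the angle = 76 degrees
sin(76) = 0.970296
R = 262.44 * 0.970296 / 9.81 = 25.958 m

25.958 m


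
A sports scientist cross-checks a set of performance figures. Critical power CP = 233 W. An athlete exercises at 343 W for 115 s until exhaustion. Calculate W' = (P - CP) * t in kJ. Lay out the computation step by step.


P - CP = 343 - 233 = 110 W
W' = 110 * 115 = 12650 J
= 12650 / 1000 = 12.65 kJ

12.65 kJ


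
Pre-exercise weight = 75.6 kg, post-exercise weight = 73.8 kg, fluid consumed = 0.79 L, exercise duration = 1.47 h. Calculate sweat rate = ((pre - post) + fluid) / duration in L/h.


Weight loss = 75.6 - 73.8 = 1.8 kg (approx L)
Total sweat = 1.8 + 0.79 = 2.59 L
Sweat rate = 2.59 / 1.47 = 1.762 L/h

1.762 L/h


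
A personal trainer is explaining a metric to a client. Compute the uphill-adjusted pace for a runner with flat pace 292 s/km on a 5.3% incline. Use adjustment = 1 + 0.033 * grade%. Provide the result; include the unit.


Adjustment factor = 1 + 0.033 * 5.3 = 1.1749
Grade-adjusted pace = 292 * 1.1749 = 343.07 s/km

343.07 s/km


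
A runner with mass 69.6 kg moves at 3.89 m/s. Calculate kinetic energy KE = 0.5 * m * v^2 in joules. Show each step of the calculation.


v^2 = 3.89^2 = 15.1321
KE = 0.5 * 69.6 * 15.1321
= 526.6 J

526.6 J


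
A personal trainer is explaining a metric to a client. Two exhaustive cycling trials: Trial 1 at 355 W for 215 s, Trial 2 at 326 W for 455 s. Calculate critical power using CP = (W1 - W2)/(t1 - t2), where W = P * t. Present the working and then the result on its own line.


W1 = 355 * 215 = 76325 J
W2 = 326 * 455 = 148330 J
CP = (76325 - 148330) / (215 - 455)
= -72005 / -240
= 300.02 W

300.02 W


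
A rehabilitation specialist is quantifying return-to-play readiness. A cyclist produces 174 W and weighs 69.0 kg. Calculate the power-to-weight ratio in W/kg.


P/W = power / mass
= 174 / 69.0
= 2.522 W/kg

2.522 W/kg


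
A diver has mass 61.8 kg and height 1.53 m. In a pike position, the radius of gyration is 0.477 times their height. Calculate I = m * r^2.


r = 0.477 * 1.53 = 0.72981 m
I = m * r^2 = 61.8 * 0.532623 = 32.916 kg*m^2

32.916 kg*m^2


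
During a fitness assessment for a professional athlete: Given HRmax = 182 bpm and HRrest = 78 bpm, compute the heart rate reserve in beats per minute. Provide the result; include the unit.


Heart rate reserve = maximum HR minus resting HR
HRR = 182 - 78 = 104 bpm

104 bpm


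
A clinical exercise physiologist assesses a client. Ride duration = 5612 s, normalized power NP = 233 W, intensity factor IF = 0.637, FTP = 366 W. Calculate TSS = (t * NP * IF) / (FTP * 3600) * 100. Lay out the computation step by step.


Numerator = 5612 * 233 * 0.637 = 832938.652
Denominator = 366 * 3600 = 1317600
TSS = 832938.652 / 1317600 * 100
= 63.22

63.22 TSS


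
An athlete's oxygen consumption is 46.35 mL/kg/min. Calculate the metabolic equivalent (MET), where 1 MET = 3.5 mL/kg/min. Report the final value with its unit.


MET = VO2 / 3.5
= 46.35 / 3.5
= 13.24 METs

13.24 METs


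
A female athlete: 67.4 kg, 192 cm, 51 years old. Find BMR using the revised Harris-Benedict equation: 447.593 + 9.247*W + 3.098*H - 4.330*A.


Intercept = 447.593
Weight contribution = 9.247 * 67.4 = 623.2478
Height contribution = 3.098 * 192 = 594.816
Age contribution = 4.33 * 51 = 220.83
BMR = 447.593 + 623.2478 + 594.816 - 220.83
= 1444.83 kcal/day

1444.83 kcal/day


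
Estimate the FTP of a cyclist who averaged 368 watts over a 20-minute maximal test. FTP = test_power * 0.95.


FTP = 368 * 0.95 = 349.6 W

349.6 W


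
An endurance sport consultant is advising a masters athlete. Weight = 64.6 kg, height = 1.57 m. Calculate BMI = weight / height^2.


height^2 = 1.57^2 = 2.4649
BMI = 64.6 / 2.4649 = 26.21 kg/m^2

26.21 kg/m^2


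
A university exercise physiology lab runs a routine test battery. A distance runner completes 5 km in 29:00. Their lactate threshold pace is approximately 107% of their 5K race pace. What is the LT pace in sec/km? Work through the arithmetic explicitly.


Convert to seconds: 29 min 0 s = 1740 s
Pace per km = 1740 / 5 = 348.0 s/km
LT pace = 348.0 * 1.07 = 372.36 s/km

372.36 s/km


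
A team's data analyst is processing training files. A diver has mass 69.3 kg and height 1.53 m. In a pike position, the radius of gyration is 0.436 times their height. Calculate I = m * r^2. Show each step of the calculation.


r = 0.436 * 1.53 = 0.66708 m
I = m * r^2 = 69.3 * 0.444996 = 30.838 kg*m^2

30.838 kg*m^2


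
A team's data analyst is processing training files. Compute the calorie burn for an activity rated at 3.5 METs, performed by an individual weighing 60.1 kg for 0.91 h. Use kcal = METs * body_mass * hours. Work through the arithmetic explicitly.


Product of METs and mass = 3.5 * 60.1 = 210.35
Total kcal = 210.35 * 0.91 = 191.42 kcal

191.42 kcal


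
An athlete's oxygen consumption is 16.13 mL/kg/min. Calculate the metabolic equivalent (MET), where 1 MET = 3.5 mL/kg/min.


MET = VO2 / 3.5
= 16.13 / 3.5
= 4.61 METs

4.61 METs


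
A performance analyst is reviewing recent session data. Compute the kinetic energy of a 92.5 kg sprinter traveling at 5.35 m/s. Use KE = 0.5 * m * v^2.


Velocity squared = 28.6225
KE = 0.5 * 92.5 * 28.6225 = 1323.79 J

1323.79 J


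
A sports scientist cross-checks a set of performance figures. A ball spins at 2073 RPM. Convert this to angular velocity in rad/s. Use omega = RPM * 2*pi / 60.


omega = 2073 * 2 * pi / 60
= 2073 * 6.28318531 / 60
= 13025.043 / 60
= 217.084 rad/s

217.084 rad/s


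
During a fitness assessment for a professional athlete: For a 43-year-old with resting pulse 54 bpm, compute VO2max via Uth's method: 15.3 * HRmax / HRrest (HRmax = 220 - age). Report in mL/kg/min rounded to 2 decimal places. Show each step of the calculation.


Step 1: HRmax = 220 - 43 = 177 bpm
Step 2: Ratio = 177 / 54 = 3.2778
Step 3: VO2max = 15.3 * 3.2778 = 50.15 mL/kg/min

50.15 mL/kg/min


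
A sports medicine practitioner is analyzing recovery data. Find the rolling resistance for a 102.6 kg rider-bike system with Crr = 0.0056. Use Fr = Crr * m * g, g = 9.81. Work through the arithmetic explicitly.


m * g = 102.6 * 9.81 = 1006.506 N
Fr = 0.0056 * 1006.506 = 5.636 N

5.636 N


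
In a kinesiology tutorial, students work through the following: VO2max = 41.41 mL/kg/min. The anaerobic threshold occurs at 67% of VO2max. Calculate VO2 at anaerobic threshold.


AT fraction = 67 / 100 = 0.67
AT VO2 = 41.41 * 0.67
= 27.74 mL/kg/min

27.74 mL/kg/min


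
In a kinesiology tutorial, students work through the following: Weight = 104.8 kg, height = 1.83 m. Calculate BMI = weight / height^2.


height^2 = 1.83^2 = 3.3489
BMI = 104.8 / 3.3489 = 31.29 kg/m^2

31.29 kg/m^2


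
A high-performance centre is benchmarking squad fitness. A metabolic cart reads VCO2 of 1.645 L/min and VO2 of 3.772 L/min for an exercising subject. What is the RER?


RER = VCO2 / VO2 = 1.645 / 3.772 = 0.4361

0.4361


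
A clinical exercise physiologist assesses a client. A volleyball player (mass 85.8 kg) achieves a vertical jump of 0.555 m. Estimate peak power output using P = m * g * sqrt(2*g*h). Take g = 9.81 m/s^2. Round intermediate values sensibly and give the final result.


2 * g * h = 2 * 9.81 * 0.555 = 10.8891
sqrt(10.8891) = 3.299864 m/s
P = 85.8 * 9.81 * 3.299864 = 2777.49 W

2777.49 W


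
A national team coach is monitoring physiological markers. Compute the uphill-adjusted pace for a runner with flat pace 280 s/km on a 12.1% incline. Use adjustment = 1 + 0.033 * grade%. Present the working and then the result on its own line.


Adjustment factor = 1 + 0.033 * 12.1 = 1.3993
Grade-adjusted pace = 280 * 1.3993 = 391.8 s/km

391.8 s/km


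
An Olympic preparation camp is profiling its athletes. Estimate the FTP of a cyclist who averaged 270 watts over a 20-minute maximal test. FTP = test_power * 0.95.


FTP = 270 * 0.95 = 256.5 W

256.5 W


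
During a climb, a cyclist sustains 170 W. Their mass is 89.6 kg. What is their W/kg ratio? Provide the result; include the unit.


Power-to-weight = 170 W / 89.6 kg
= 1.897 W/kg

1.897 W/kg


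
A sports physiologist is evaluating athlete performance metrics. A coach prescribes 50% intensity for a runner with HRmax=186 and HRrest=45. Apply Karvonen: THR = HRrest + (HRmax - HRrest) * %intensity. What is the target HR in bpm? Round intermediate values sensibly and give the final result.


Heart rate reserve = 186 - 45 = 141
Intensity fraction = 50 / 100 = 0.5
THR = 45 + 141 * 0.5 = 115.5 bpm

115.5 bpm


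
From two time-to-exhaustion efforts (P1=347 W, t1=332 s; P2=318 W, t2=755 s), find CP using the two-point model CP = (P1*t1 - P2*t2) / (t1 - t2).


Work in trial 1 = 115204 J
Work in trial 2 = 240090 J
Delta work = -124886 J
Delta time = -423 s
CP = -124886 / -423 = 295.24 W

295.24 W


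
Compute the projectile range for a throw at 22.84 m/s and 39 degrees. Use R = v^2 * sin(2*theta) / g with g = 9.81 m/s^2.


Two times the angle = 78 degrees
sin(78) = 0.978148
R = 521.6656 * 0.978148 / 9.81 = 52.015 m

52.015 m


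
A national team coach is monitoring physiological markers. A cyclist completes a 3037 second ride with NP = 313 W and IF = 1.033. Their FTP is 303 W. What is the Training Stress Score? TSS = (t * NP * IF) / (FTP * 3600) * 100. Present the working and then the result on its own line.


t * NP * IF = 3037 * 313 * 1.033 = 981950.173
FTP * 3600 = 1090800
TSS = (981950.173 / 1090800) * 100 = 90.02

90.02 TSS


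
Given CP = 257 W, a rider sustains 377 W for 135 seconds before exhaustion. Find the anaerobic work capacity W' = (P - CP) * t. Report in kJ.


Excess power = 377 - 257 = 120 W
Work above CP = 120 * 135 = 16200 J
W' = 16.2 kJ

16.2 kJ


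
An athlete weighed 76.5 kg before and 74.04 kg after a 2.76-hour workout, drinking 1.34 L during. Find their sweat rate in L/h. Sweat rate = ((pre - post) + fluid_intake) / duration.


Body mass change = 2.46 kg
Total sweat loss = 2.46 + 1.34 = 3.8 L
Rate = 3.8 / 2.76 = 1.377 L/h

1.377 L/h


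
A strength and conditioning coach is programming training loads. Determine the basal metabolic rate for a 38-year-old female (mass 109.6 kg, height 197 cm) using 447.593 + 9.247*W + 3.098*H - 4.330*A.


BMR = 447.593 + 9.247*109.6 + 3.098*197 - 4.330*38
= 1906.83 kcal/day

1906.83 kcal/day


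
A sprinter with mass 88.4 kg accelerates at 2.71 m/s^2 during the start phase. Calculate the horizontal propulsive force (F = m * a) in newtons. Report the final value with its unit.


F = m * a
= 88.4 * 2.71
= 239.56 N

239.56 N


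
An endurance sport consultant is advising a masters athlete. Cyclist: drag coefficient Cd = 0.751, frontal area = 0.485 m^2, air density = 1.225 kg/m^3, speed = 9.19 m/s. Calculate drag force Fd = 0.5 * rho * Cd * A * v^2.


v^2 = 9.19^2 = 84.4561
Fd = 0.5 * 1.225 * 0.751 * 0.485 * 84.4561
= 18.842 N

18.842 N


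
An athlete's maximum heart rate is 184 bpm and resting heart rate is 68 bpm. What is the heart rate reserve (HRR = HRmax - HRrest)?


HRR = HRmax - HRrest
= 184 - 68
= 116 bpm

116 bpm


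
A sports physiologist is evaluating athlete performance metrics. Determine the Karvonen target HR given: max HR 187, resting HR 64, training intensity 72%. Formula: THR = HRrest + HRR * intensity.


HRR = HRmax - HRrest = 187 - 64 = 123
THR = 64 + 123 * 0.72
= 152.56 bpm

152.56 bpm


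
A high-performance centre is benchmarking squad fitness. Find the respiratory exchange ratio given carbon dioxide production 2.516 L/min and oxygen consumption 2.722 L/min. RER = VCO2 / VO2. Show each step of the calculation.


VCO2 = 2.516 L/min
VO2 = 2.722 L/min
RER = 2.516 / 2.722 = 0.9243

0.9243


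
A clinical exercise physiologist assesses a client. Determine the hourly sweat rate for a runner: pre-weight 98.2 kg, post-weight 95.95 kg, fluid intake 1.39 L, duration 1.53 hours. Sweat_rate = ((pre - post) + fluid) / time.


Mass lost = 98.2 - 95.95 = 2.25 kg
Add fluid consumed: 2.25 + 1.39 = 3.64 L total sweat
Sweat rate = 3.64 / 1.53 = 2.379 L/h

2.379 L/h


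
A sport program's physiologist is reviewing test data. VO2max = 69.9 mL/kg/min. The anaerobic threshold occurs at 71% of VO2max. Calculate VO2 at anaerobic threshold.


AT fraction = 71 / 100 = 0.71
AT VO2 = 69.9 * 0.71
= 49.63 mL/kg/min

49.63 mL/kg/min


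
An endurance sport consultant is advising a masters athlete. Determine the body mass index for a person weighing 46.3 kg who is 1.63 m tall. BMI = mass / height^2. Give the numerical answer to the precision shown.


BMI = mass / height^2
= 46.3 / 1.63^2
= 46.3 / 2.6569
= 17.43 kg/m^2

17.43 kg/m^2


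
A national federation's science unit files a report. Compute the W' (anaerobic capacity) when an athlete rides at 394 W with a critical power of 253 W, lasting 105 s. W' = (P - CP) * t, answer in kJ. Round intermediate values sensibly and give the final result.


Above-CP power = 141 W
Duration = 105 s
W' = 141 * 105 = 14805 J
Convert: 14805 / 1000 = 14.805 kJ

14.805 kJ


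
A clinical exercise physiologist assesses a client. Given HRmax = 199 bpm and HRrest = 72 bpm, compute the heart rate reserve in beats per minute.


Heart rate reserve = maximum HR minus resting HR
HRR = 199 - 72 = 127 bpm

127 bpm


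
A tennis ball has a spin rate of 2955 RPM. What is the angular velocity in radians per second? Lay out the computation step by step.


Convert RPM to rad/s: multiply by 2*pi and divide by 60
omega = 2955 * 2 * pi / 60
= 309.447 rad/s

309.447 rad/s


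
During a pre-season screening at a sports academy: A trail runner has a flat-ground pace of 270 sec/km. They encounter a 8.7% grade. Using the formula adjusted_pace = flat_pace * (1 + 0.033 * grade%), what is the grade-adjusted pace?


Grade factor = 1 + 0.033 * 8.7 = 1.2871
Adjusted = 270 * 1.2871 = 347.52 sec/km

347.52 s/km


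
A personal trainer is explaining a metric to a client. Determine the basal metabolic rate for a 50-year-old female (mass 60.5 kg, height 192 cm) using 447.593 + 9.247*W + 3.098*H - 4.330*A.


BMR = 447.593 + 9.247*60.5 + 3.098*192 - 4.330*50
= 1385.35 kcal/day

1385.35 kcal/day


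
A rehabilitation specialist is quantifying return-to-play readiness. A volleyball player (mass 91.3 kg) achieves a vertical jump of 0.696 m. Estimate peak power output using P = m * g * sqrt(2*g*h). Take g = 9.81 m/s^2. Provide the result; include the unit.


2 * g * h = 2 * 9.81 * 0.696 = 13.65552
sqrt(13.65552) = 3.695338 m/s
P = 91.3 * 9.81 * 3.695338 = 3309.74 W

3309.74 W


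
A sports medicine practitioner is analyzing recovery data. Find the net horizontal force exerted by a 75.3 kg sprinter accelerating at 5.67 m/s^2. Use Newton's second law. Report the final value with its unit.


Newton's second law: F = m * a
F = 75.3 * 5.67 = 426.95 N

426.95 N


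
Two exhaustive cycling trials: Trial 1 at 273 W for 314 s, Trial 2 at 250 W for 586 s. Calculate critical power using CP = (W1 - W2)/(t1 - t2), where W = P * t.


W1 = 273 * 314 = 85722 J
W2 = 250 * 586 = 146500 J
CP = (85722 - 146500) / (314 - 586)
= -60778 / -272
= 223.45 W

223.45 W


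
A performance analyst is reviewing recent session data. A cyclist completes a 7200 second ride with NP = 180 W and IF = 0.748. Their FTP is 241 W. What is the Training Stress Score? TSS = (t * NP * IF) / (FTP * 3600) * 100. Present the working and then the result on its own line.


t * NP * IF = 7200 * 180 * 0.748 = 969408.0
FTP * 3600 = 867600
TSS = (969408.0 / 867600) * 100 = 111.73

111.73 TSS


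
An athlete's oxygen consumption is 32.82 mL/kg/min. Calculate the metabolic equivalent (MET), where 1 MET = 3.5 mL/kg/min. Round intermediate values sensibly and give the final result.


MET = VO2 / 3.5
= 32.82 / 3.5
= 9.38 METs

9.38 METs


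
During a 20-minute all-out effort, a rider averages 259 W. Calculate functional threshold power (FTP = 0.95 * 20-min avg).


FTP = 0.95 * 259
= 246.05 W

246.05 W


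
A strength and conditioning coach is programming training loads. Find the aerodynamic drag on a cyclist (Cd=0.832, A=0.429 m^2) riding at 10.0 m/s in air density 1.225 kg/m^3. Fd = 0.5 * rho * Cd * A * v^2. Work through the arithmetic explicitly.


Fd = 0.5 * 1.225 * 0.832 * 0.429 * 10.0^2
= 0.5 * 1.225 * 0.832 * 0.429 * 100.0
= 21.862 N

21.862 N


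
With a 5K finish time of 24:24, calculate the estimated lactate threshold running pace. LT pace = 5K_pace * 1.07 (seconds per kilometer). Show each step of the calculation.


Race duration = 1464 s for 5 km
Average pace = 1464 / 5 = 292.8 s/km
LT pace = 292.8 * 1.07
= 313.3 s/km

313.3 s/km


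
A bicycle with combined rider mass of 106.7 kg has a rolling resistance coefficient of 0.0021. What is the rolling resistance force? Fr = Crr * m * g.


Fr = 0.0021 * 106.7 * 9.81
= 0.22407 * 9.81
= 2.198 N

2.198 N


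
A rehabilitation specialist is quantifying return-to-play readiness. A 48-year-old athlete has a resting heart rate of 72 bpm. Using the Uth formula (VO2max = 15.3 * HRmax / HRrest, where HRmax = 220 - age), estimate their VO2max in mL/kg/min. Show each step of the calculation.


HRmax = 220 - 48 = 172 bpm
Ratio = HRmax / HRrest = 172 / 72 = 2.3889
VO2max = 15.3 * 2.3889 = 36.55 mL/kg/min

36.55 mL/kg/min


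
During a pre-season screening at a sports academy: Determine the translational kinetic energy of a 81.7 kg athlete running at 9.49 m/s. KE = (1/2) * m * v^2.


KE = 0.5 * m * v^2
= 0.5 * 81.7 * 9.49^2
= 0.5 * 81.7 * 90.0601
= 3678.96 J

3678.96 J


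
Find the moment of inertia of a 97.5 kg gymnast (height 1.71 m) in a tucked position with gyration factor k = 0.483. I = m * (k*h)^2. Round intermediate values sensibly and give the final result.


Radius of gyration = 0.483 * 1.71 = 0.82593 m
I = 97.5 * 0.82593^2
= 97.5 * 0.68216
= 66.511 kg*m^2

66.511 kg*m^2


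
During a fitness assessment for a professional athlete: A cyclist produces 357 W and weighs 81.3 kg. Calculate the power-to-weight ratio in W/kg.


P/W = power / mass
= 357 / 81.3
= 4.391 W/kg

4.391 W/kg


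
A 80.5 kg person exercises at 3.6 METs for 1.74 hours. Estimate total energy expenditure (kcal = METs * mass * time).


Energy = METs * mass(kg) * time(h)
= 3.6 * 80.5 * 1.74
= 504.25 kcal

504.25 kcal


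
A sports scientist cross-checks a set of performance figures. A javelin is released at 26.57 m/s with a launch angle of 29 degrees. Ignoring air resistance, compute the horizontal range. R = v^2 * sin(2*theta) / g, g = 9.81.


Launch speed squared = 705.9649
sin(2 * 29 deg) = 0.848048
Range = 705.9649 * 0.848048 / 9.81
= 61.029 m

61.029 m


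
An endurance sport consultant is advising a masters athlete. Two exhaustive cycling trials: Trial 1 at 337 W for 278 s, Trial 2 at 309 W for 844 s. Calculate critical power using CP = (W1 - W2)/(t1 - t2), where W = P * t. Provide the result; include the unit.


W1 = 337 * 278 = 93686 J
W2 = 309 * 844 = 260796 J
CP = (93686 - 260796) / (278 - 844)
= -167110 / -566
= 295.25 W

295.25 W


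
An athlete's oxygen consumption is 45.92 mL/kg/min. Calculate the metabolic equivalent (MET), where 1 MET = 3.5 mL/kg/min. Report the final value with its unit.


MET = VO2 / 3.5
= 45.92 / 3.5
= 13.12 METs

13.12 METs


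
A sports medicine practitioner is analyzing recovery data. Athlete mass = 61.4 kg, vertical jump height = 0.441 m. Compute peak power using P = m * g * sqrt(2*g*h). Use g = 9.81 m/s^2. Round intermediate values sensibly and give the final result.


sqrt(2 * 9.81 * 0.441) = sqrt(8.65242) = 2.9415 m/s
P = 61.4 * 9.81 * 2.9415
= 1771.77 W

1771.77 W


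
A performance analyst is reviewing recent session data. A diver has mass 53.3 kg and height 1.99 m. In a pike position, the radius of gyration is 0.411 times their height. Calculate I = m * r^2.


r = 0.411 * 1.99 = 0.81789 m
I = m * r^2 = 53.3 * 0.668944 = 35.655 kg*m^2

35.655 kg*m^2


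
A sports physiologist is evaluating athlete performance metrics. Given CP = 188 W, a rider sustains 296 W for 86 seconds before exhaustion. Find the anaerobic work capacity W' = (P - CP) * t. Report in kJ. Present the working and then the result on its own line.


Excess power = 296 - 188 = 108 W
Work above CP = 108 * 86 = 9288 J
W' = 9.288 kJ

9.288 kJ


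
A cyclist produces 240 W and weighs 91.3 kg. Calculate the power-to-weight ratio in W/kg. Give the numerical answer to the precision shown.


P/W = power / mass
= 240 / 91.3
= 2.629 W/kg

2.629 W/kg


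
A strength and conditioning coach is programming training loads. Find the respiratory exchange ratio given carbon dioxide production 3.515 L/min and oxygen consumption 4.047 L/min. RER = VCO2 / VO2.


VCO2 = 3.515 L/min
VO2 = 4.047 L/min
RER = 3.515 / 4.047 = 0.8685

0.8685


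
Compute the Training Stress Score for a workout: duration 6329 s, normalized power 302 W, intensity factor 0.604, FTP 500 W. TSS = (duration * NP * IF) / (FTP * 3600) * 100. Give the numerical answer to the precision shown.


Product = 6329 * 302 * 0.604 = 1154460.232
Base = 500 * 3600 = 1800000
TSS = 1154460.232 / 1800000 * 100 = 64.14

64.14 TSS


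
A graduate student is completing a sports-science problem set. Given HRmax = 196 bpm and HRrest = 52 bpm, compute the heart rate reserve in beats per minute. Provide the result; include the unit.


Heart rate reserve = maximum HR minus resting HR
HRR = 196 - 52 = 144 bpm

144 bpm


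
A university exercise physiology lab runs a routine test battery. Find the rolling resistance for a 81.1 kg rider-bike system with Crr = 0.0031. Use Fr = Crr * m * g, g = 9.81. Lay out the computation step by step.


m * g = 81.1 * 9.81 = 795.591 N
Fr = 0.0031 * 795.591 = 2.466 N

2.466 N


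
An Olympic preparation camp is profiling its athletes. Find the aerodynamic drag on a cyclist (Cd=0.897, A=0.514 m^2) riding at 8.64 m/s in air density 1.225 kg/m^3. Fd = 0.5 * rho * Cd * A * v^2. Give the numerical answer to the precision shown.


Fd = 0.5 * 1.225 * 0.897 * 0.514 * 8.64^2
= 0.5 * 1.225 * 0.897 * 0.514 * 74.6496
= 21.081 N

21.081 N


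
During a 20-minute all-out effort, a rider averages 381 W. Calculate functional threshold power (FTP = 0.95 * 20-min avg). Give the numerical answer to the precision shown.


FTP = 0.95 * 381
= 361.95 W

361.95 W


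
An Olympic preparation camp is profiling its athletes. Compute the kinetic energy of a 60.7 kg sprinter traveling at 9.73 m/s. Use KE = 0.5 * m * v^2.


Velocity squared = 94.6729
KE = 0.5 * 60.7 * 94.6729 = 2873.32 J

2873.32 J


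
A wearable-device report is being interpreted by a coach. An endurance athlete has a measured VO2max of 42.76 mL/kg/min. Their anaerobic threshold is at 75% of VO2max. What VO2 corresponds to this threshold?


Anaerobic threshold VO2 = VO2max * 75%
= 42.76 * 0.75
= 32.07 mL/kg/min

32.07 mL/kg/min
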